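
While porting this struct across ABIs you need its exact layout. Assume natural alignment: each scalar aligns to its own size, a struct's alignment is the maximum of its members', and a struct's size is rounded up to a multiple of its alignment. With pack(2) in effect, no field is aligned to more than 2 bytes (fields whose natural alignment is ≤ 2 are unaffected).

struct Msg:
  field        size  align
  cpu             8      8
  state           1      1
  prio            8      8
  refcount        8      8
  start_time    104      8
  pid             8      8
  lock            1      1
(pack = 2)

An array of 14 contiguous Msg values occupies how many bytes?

cpu at 0 (size 8, align 2) → ends 8
state at 8 (size 1, align 1) → ends 9
pad 1 to align 2 for prio
prio at 10 (size 8, align 2) → ends 18
refcount at 18 (size 8, align 2) → ends 26
start_time at 26 (size 104, align 2) → ends 130
pid at 130 (size 8, align 2) → ends 138
lock at 138 (size 1, align 1) → ends 139
tail pad 1 to reach multiple of 2
total 140 bytes, alignment 2
array of 14: 14 × 140 = 1960

1960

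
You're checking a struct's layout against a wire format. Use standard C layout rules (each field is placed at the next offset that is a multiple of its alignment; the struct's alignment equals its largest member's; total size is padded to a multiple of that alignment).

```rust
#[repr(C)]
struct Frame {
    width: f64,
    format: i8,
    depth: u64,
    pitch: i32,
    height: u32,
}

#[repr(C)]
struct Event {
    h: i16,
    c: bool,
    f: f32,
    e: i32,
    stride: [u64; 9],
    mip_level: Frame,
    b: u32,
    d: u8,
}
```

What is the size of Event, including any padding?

Frame: 0..8  width  (8B, 8-aligned); 8..9  format  (1B, 1-aligned); 9..16  -- padding (7B); 16..24  depth  (8B, 8-aligned); 24..28  pitch  (4B, 4-aligned); 28..32  height  (4B, 4-aligned); sizeof = 32, alignof = 8
0..2  h  (2B, 2-aligned)
2..3  c  (1B, 1-aligned)
3..4  -- padding (1B)
4..8  f  (4B, 4-aligned)
8..12  e  (4B, 4-aligned)
12..16  -- padding (4B)
16..88  stride  (72B, 8-aligned)
88..120  mip_level  (32B, 8-aligned)
120..124  b  (4B, 4-aligned)
124..125  d  (1B, 1-aligned)
125..128  -- tail padding (3B)
sizeof = 128, alignof = 8

128 bytes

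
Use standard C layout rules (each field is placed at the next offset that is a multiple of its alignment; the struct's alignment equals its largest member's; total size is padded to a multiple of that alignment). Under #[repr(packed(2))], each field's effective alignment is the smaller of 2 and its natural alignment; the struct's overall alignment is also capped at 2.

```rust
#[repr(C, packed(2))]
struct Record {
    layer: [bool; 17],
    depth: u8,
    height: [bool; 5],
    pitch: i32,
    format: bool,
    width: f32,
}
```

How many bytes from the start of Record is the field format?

28

@0: layer [17B, align 1] → 17
@17: depth [1B, align 1] → 18
@18: height [5B, align 1] → 23
+1 pad (align 2)
@24: pitch [4B, align 2] → 28
@28: format [1B, align 1] → 29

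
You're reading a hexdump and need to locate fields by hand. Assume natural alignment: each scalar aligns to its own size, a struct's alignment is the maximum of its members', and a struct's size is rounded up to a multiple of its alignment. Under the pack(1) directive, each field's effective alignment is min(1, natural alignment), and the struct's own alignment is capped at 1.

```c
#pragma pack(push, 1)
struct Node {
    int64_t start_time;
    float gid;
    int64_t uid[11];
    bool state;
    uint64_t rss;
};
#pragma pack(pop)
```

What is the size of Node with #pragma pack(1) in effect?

@0: start_time [8B, align 1] → 8
@8: gid [4B, align 1] → 12
@12: uid [88B, align 1] → 100
@100: state [1B, align 1] → 101
@101: rss [8B, align 1] → 109
size 109, align 1

109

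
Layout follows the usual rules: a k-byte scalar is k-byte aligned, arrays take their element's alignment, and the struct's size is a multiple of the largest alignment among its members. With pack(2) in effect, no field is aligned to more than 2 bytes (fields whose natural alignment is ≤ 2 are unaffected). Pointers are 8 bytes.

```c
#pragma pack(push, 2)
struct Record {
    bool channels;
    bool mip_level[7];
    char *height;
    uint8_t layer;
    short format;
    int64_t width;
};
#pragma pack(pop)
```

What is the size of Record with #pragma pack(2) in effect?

@0: channels [1B, align 1] → 1
@1: mip_level [7B, align 1] → 8
@8: height [8B, align 2] → 16
@16: layer [1B, align 1] → 17
+1 pad (align 2)
@18: format [2B, align 2] → 20
@20: width [8B, align 2] → 28
size 28, align 2

28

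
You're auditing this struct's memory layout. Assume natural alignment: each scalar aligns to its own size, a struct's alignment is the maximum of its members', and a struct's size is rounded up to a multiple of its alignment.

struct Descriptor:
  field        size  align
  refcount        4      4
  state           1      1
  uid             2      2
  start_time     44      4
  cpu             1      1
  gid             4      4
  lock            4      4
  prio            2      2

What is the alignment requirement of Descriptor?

4

member alignments: refcount=4, state=1, uid=2, start_time=4, cpu=1, gid=4, lock=4, prio=2
max = 4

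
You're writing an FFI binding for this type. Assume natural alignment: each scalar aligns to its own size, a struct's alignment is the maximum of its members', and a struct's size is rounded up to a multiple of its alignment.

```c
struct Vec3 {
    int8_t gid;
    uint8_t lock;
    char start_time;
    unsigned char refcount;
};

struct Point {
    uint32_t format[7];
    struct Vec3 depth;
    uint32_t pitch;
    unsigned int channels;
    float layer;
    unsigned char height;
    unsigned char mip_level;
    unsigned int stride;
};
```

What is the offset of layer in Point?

Vec3: 0..1  gid  (1B, 1-aligned); 1..2  lock  (1B, 1-aligned); 2..3  start_time  (1B, 1-aligned); 3..4  refcount  (1B, 1-aligned); sizeof = 4, alignof = 1
0..28  format  (28B, 4-aligned)
28..32  depth  (4B, 1-aligned)
32..36  pitch  (4B, 4-aligned)
36..40  channels  (4B, 4-aligned)
40..44  layer  (4B, 4-aligned)

40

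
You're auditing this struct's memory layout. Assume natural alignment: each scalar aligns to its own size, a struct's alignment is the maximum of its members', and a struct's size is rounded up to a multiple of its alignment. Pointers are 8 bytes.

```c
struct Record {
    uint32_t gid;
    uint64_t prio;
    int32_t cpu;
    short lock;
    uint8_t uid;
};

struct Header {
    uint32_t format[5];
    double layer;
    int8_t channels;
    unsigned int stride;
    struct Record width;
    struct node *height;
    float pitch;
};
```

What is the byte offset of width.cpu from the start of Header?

56

Record: @0: gid [4B, align 4] → 4; +4 pad (align 8); @8: prio [8B, align 8] → 16; @16: cpu [4B, align 4] → 20; @20: lock [2B, align 2] → 22; @22: uid [1B, align 1] → 23; +1 tail pad (align 8); size 24, align 8
@0: format [20B, align 4] → 20
+4 pad (align 8)
@24: layer [8B, align 8] → 32
@32: channels [1B, align 1] → 33
+3 pad (align 4)
@36: stride [4B, align 4] → 40
@40: width [24B, align 8] → 64
within Record: cpu at 16
40 + 16 = 56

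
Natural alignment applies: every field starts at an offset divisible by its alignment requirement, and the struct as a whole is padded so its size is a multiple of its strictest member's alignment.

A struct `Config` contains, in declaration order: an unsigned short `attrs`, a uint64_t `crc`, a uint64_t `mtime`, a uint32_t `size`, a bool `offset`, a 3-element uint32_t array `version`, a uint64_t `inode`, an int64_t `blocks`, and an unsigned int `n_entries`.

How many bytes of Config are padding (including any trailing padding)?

17

0..2  attrs  (2B, 2-aligned)
2..8  -- padding (6B)
8..16  crc  (8B, 8-aligned)
16..24  mtime  (8B, 8-aligned)
24..28  size  (4B, 4-aligned)
28..29  offset  (1B, 1-aligned)
29..32  -- padding (3B)
32..44  version  (12B, 4-aligned)
44..48  -- padding (4B)
48..56  inode  (8B, 8-aligned)
56..64  blocks  (8B, 8-aligned)
64..68  n_entries  (4B, 4-aligned)
68..72  -- tail padding (4B)
sizeof = 72, alignof = 8
data bytes 55, size 72 → padding 17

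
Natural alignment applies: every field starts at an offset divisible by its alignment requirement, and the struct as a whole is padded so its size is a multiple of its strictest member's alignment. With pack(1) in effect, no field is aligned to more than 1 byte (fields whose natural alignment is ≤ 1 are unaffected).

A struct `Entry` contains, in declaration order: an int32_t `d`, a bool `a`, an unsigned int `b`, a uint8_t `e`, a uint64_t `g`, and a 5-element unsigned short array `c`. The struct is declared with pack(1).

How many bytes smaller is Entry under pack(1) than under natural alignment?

natural layout:
  d at 0 (size 4, align 4) → ends 4
  a at 4 (size 1, align 1) → ends 5
  pad 3 to align 4 for b
  b at 8 (size 4, align 4) → ends 12
  e at 12 (size 1, align 1) → ends 13
  pad 3 to align 8 for g
  g at 16 (size 8, align 8) → ends 24
  c at 24 (size 10, align 2) → ends 34
  tail pad 6 to reach multiple of 8
  total 40 bytes, alignment 8
packed(1) layout:
  d at 0 (size 4, align 1) → ends 4
  a at 4 (size 1, align 1) → ends 5
  b at 5 (size 4, align 1) → ends 9
  e at 9 (size 1, align 1) → ends 10
  g at 10 (size 8, align 1) → ends 18
  c at 18 (size 10, align 1) → ends 28
  total 28 bytes, alignment 1
40 − 28 = 12

12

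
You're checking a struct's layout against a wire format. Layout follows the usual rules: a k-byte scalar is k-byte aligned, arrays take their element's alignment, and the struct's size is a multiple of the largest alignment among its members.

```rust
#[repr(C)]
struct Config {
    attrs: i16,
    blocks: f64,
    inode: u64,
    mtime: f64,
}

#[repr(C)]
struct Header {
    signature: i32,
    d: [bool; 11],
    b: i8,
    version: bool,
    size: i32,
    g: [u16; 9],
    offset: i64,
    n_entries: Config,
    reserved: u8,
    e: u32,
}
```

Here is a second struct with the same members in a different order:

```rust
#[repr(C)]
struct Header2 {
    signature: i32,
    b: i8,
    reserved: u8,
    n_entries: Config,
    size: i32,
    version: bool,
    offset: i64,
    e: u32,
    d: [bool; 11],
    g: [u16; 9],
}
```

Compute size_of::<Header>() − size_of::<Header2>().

Config: 0..2  attrs  (2B, 2-aligned); 2..8  -- padding (6B); 8..16  blocks  (8B, 8-aligned); 16..24  inode  (8B, 8-aligned); 24..32  mtime  (8B, 8-aligned); sizeof = 32, alignof = 8
0..4  signature  (4B, 4-aligned)
4..15  d  (11B, 1-aligned)
15..16  b  (1B, 1-aligned)
16..17  version  (1B, 1-aligned)
17..20  -- padding (3B)
20..24  size  (4B, 4-aligned)
24..42  g  (18B, 2-aligned)
42..48  -- padding (6B)
48..56  offset  (8B, 8-aligned)
56..88  n_entries  (32B, 8-aligned)
88..89  reserved  (1B, 1-aligned)
89..92  -- padding (3B)
92..96  e  (4B, 4-aligned)
sizeof = 96, alignof = 8
— Header2 —
0..4  signature  (4B, 4-aligned)
4..5  b  (1B, 1-aligned)
5..6  reserved  (1B, 1-aligned)
6..8  -- padding (2B)
8..40  n_entries  (32B, 8-aligned)
40..44  size  (4B, 4-aligned)
44..45  version  (1B, 1-aligned)
45..48  -- padding (3B)
48..56  offset  (8B, 8-aligned)
56..60  e  (4B, 4-aligned)
60..71  d  (11B, 1-aligned)
71..72  -- padding (1B)
72..90  g  (18B, 2-aligned)
90..96  -- tail padding (6B)
sizeof = 96, alignof = 8
96 − 96 = 0

0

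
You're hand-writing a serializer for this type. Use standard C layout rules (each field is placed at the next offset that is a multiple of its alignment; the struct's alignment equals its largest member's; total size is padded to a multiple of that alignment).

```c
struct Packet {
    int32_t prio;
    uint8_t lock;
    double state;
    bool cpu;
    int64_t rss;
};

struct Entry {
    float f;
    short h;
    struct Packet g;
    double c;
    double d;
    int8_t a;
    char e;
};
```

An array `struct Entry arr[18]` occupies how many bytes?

1152

Packet: prio at 0 (size 4, align 4) → ends 4; lock at 4 (size 1, align 1) → ends 5; pad 3 to align 8 for state; state at 8 (size 8, align 8) → ends 16; cpu at 16 (size 1, align 1) → ends 17; pad 7 to align 8 for rss; rss at 24 (size 8, align 8) → ends 32; total 32 bytes, alignment 8
f at 0 (size 4, align 4) → ends 4
h at 4 (size 2, align 2) → ends 6
pad 2 to align 8 for g
g at 8 (size 32, align 8) → ends 40
c at 40 (size 8, align 8) → ends 48
d at 48 (size 8, align 8) → ends 56
a at 56 (size 1, align 1) → ends 57
e at 57 (size 1, align 1) → ends 58
tail pad 6 to reach multiple of 8
total 64 bytes, alignment 8
array of 18: 18 × 64 = 1152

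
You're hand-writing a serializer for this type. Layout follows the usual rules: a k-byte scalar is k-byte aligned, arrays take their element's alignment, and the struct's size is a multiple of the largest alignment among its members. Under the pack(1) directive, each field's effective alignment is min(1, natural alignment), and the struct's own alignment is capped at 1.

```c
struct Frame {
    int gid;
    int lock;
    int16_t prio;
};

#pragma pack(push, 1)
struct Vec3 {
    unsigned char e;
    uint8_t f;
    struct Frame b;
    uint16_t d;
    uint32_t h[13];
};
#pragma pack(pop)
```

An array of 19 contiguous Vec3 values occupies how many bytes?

1292

Frame: 0..4  gid  (4B, 4-aligned); 4..8  lock  (4B, 4-aligned); 8..10  prio  (2B, 2-aligned); 10..12  -- tail padding (2B); sizeof = 12, alignof = 4
0..1  e  (1B, 1-aligned)
1..2  f  (1B, 1-aligned)
2..14  b  (12B, 1-aligned)
14..16  d  (2B, 1-aligned)
16..68  h  (52B, 1-aligned)
sizeof = 68, alignof = 1
array of 19: 19 × 68 = 1292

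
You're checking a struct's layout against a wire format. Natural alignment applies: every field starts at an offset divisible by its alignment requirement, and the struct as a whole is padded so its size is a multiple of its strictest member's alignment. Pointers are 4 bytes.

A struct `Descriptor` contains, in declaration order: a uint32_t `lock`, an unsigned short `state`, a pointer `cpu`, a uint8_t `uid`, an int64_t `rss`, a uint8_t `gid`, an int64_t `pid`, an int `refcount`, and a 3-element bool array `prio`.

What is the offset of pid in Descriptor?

32

lock at 0 (size 4, align 4) → ends 4
state at 4 (size 2, align 2) → ends 6
pad 2 to align 4 for cpu
cpu at 8 (size 4, align 4) → ends 12
uid at 12 (size 1, align 1) → ends 13
pad 3 to align 8 for rss
rss at 16 (size 8, align 8) → ends 24
gid at 24 (size 1, align 1) → ends 25
pad 7 to align 8 for pid
pid at 32 (size 8, align 8) → ends 40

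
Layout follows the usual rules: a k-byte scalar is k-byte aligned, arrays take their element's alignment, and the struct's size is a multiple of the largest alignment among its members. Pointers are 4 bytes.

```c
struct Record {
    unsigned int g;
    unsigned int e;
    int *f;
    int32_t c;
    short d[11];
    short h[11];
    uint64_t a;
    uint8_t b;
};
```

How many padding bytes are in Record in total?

@0: g [4B, align 4] → 4
@4: e [4B, align 4] → 8
@8: f [4B, align 4] → 12
@12: c [4B, align 4] → 16
@16: d [22B, align 2] → 38
@38: h [22B, align 2] → 60
+4 pad (align 8)
@64: a [8B, align 8] → 72
@72: b [1B, align 1] → 73
+7 tail pad (align 8)
size 80, align 8
data bytes 69, size 80 → padding 11

11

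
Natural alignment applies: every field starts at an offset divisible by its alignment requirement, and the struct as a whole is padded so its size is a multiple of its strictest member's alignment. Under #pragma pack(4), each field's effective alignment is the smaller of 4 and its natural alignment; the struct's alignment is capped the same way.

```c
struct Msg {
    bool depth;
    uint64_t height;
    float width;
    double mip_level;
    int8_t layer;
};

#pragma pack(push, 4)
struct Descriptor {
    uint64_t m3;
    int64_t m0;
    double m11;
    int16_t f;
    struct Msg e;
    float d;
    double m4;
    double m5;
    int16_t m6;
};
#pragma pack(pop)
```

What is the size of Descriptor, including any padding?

92 bytes

Msg: @0: depth [1B, align 1] → 1; +7 pad (align 8); @8: height [8B, align 8] → 16; @16: width [4B, align 4] → 20; +4 pad (align 8); @24: mip_level [8B, align 8] → 32; @32: layer [1B, align 1] → 33; +7 tail pad (align 8); size 40, align 8
@0: m3 [8B, align 4] → 8
@8: m0 [8B, align 4] → 16
@16: m11 [8B, align 4] → 24
@24: f [2B, align 2] → 26
+2 pad (align 4)
@28: e [40B, align 4] → 68
@68: d [4B, align 4] → 72
@72: m4 [8B, align 4] → 80
@80: m5 [8B, align 4] → 88
@88: m6 [2B, align 2] → 90
+2 tail pad (align 4)
size 92, align 4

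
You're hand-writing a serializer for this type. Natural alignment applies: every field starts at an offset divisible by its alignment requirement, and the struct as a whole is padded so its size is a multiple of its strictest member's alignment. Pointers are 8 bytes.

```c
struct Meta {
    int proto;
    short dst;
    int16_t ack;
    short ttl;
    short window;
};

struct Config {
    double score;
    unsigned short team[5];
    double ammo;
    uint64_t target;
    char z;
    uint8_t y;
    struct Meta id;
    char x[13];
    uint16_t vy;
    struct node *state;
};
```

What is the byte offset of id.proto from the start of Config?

Meta: 0..4  proto  (4B, 4-aligned); 4..6  dst  (2B, 2-aligned); 6..8  ack  (2B, 2-aligned); 8..10  ttl  (2B, 2-aligned); 10..12  window  (2B, 2-aligned); sizeof = 12, alignof = 4
0..8  score  (8B, 8-aligned)
8..18  team  (10B, 2-aligned)
18..24  -- padding (6B)
24..32  ammo  (8B, 8-aligned)
32..40  target  (8B, 8-aligned)
40..41  z  (1B, 1-aligned)
41..42  y  (1B, 1-aligned)
42..44  -- padding (2B)
44..56  id  (12B, 4-aligned)
within Meta: proto at 0
44 + 0 = 44

44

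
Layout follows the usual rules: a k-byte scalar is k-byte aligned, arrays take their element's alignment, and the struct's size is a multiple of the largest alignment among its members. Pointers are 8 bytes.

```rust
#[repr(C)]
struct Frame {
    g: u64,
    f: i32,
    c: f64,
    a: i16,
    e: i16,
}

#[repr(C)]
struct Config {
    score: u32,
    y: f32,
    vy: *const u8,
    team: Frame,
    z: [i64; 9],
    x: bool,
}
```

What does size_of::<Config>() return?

Frame: @0: g [8B, align 8] → 8; @8: f [4B, align 4] → 12; +4 pad (align 8); @16: c [8B, align 8] → 24; @24: a [2B, align 2] → 26; @26: e [2B, align 2] → 28; +4 tail pad (align 8); size 32, align 8
@0: score [4B, align 4] → 4
@4: y [4B, align 4] → 8
@8: vy [8B, align 8] → 16
@16: team [32B, align 8] → 48
@48: z [72B, align 8] → 120
@120: x [1B, align 1] → 121
+7 tail pad (align 8)
size 128, align 8

128 bytes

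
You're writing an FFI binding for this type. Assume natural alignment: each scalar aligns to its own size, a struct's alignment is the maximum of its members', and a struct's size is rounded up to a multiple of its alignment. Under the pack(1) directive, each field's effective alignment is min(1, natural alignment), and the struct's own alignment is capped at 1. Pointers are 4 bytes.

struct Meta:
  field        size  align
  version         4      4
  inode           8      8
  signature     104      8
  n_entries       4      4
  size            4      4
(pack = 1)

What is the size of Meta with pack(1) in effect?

version at 0 (size 4, align 1) → ends 4
inode at 4 (size 8, align 1) → ends 12
signature at 12 (size 104, align 1) → ends 116
n_entries at 116 (size 4, align 1) → ends 120
size at 120 (size 4, align 1) → ends 124
total 124 bytes, alignment 1

124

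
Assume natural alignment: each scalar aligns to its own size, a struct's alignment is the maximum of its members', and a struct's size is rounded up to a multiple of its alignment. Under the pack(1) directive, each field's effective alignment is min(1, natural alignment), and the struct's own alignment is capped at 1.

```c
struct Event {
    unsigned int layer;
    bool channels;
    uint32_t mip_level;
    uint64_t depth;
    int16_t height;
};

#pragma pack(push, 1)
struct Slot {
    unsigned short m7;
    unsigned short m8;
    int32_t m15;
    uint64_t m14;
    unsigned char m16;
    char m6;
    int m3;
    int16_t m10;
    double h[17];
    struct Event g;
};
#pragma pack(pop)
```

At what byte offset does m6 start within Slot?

17

Event: @0: layer [4B, align 4] → 4; @4: channels [1B, align 1] → 5; +3 pad (align 4); @8: mip_level [4B, align 4] → 12; +4 pad (align 8); @16: depth [8B, align 8] → 24; @24: height [2B, align 2] → 26; +6 tail pad (align 8); size 32, align 8
@0: m7 [2B, align 1] → 2
@2: m8 [2B, align 1] → 4
@4: m15 [4B, align 1] → 8
@8: m14 [8B, align 1] → 16
@16: m16 [1B, align 1] → 17
@17: m6 [1B, align 1] → 18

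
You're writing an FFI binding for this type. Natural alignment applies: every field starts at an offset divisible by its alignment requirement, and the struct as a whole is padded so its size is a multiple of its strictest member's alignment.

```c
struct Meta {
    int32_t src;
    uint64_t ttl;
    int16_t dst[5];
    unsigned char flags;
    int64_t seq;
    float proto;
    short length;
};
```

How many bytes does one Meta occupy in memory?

48

@0: src [4B, align 4] → 4
+4 pad (align 8)
@8: ttl [8B, align 8] → 16
@16: dst [10B, align 2] → 26
@26: flags [1B, align 1] → 27
+5 pad (align 8)
@32: seq [8B, align 8] → 40
@40: proto [4B, align 4] → 44
@44: length [2B, align 2] → 46
+2 tail pad (align 8)
size 48, align 8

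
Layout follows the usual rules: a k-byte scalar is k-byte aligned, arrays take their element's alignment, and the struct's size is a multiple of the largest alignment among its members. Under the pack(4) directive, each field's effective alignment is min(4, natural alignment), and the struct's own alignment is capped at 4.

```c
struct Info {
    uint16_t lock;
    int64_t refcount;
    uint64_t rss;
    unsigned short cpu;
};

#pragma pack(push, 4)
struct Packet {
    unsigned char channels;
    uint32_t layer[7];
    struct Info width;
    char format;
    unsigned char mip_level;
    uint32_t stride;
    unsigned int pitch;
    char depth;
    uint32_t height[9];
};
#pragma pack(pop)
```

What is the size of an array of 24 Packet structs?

2784

Info: @0: lock [2B, align 2] → 2; +6 pad (align 8); @8: refcount [8B, align 8] → 16; @16: rss [8B, align 8] → 24; @24: cpu [2B, align 2] → 26; +6 tail pad (align 8); size 32, align 8
@0: channels [1B, align 1] → 1
+3 pad (align 4)
@4: layer [28B, align 4] → 32
@32: width [32B, align 4] → 64
@64: format [1B, align 1] → 65
@65: mip_level [1B, align 1] → 66
+2 pad (align 4)
@68: stride [4B, align 4] → 72
@72: pitch [4B, align 4] → 76
@76: depth [1B, align 1] → 77
+3 pad (align 4)
@80: height [36B, align 4] → 116
size 116, align 4
array of 24: 24 × 116 = 2784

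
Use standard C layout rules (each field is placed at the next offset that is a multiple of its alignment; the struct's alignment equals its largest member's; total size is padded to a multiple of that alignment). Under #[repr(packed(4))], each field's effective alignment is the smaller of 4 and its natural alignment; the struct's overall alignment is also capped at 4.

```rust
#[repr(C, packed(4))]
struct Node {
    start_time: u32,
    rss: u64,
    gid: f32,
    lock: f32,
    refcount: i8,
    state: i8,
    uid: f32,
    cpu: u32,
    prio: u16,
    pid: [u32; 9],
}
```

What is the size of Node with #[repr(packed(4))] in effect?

72

start_time at 0 (size 4, align 4) → ends 4
rss at 4 (size 8, align 4) → ends 12
gid at 12 (size 4, align 4) → ends 16
lock at 16 (size 4, align 4) → ends 20
refcount at 20 (size 1, align 1) → ends 21
state at 21 (size 1, align 1) → ends 22
pad 2 to align 4 for uid
uid at 24 (size 4, align 4) → ends 28
cpu at 28 (size 4, align 4) → ends 32
prio at 32 (size 2, align 2) → ends 34
pad 2 to align 4 for pid
pid at 36 (size 36, align 4) → ends 72
total 72 bytes, alignment 4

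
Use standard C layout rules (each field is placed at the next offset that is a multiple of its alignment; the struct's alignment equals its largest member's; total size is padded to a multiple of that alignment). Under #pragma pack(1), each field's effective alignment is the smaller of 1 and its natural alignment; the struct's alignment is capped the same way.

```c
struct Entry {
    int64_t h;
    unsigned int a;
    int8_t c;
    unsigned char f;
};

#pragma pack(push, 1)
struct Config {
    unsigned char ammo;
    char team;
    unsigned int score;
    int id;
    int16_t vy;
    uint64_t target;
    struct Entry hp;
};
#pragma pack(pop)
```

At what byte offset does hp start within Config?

Entry: h at 0 (size 8, align 8) → ends 8; a at 8 (size 4, align 4) → ends 12; c at 12 (size 1, align 1) → ends 13; f at 13 (size 1, align 1) → ends 14; tail pad 2 to reach multiple of 8; total 16 bytes, alignment 8
ammo at 0 (size 1, align 1) → ends 1
team at 1 (size 1, align 1) → ends 2
score at 2 (size 4, align 1) → ends 6
id at 6 (size 4, align 1) → ends 10
vy at 10 (size 2, align 1) → ends 12
target at 12 (size 8, align 1) → ends 20
hp at 20 (size 16, align 1) → ends 36

20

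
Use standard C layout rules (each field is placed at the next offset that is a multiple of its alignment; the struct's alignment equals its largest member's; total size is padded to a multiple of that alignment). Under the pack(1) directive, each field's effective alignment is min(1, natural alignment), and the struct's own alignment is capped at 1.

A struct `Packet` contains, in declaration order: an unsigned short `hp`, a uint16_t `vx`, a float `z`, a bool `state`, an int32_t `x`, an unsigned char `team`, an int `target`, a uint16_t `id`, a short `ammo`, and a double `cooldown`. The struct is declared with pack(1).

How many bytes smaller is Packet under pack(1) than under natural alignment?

natural layout:
  hp at 0 (size 2, align 2) → ends 2
  vx at 2 (size 2, align 2) → ends 4
  z at 4 (size 4, align 4) → ends 8
  state at 8 (size 1, align 1) → ends 9
  pad 3 to align 4 for x
  x at 12 (size 4, align 4) → ends 16
  team at 16 (size 1, align 1) → ends 17
  pad 3 to align 4 for target
  target at 20 (size 4, align 4) → ends 24
  id at 24 (size 2, align 2) → ends 26
  ammo at 26 (size 2, align 2) → ends 28
  pad 4 to align 8 for cooldown
  cooldown at 32 (size 8, align 8) → ends 40
  total 40 bytes, alignment 8
packed(1) layout:
  hp at 0 (size 2, align 1) → ends 2
  vx at 2 (size 2, align 1) → ends 4
  z at 4 (size 4, align 1) → ends 8
  state at 8 (size 1, align 1) → ends 9
  x at 9 (size 4, align 1) → ends 13
  team at 13 (size 1, align 1) → ends 14
  target at 14 (size 4, align 1) → ends 18
  id at 18 (size 2, align 1) → ends 20
  ammo at 20 (size 2, align 1) → ends 22
  cooldown at 22 (size 8, align 1) → ends 30
  total 30 bytes, alignment 1
40 − 30 = 10

10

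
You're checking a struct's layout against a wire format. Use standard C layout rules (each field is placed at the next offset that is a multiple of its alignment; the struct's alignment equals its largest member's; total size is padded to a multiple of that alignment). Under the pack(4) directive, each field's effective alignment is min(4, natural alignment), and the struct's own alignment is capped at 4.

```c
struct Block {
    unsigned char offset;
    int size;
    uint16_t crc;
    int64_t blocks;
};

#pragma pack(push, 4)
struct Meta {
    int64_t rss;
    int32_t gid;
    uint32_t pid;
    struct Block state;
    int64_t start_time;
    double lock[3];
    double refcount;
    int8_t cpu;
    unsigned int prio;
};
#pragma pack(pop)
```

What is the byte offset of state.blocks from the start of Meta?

32

Block: @0: offset [1B, align 1] → 1; +3 pad (align 4); @4: size [4B, align 4] → 8; @8: crc [2B, align 2] → 10; +6 pad (align 8); @16: blocks [8B, align 8] → 24; size 24, align 8
@0: rss [8B, align 4] → 8
@8: gid [4B, align 4] → 12
@12: pid [4B, align 4] → 16
@16: state [24B, align 4] → 40
within Block: blocks at 16
16 + 16 = 32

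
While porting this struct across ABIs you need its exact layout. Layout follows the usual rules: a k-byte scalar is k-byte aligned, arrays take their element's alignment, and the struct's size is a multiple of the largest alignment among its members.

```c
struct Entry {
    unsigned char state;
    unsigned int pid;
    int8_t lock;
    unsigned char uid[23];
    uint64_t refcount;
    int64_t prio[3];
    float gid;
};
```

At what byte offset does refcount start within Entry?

32

state at 0 (size 1, align 1) → ends 1
pad 3 to align 4 for pid
pid at 4 (size 4, align 4) → ends 8
lock at 8 (size 1, align 1) → ends 9
uid at 9 (size 23, align 1) → ends 32
refcount at 32 (size 8, align 8) → ends 40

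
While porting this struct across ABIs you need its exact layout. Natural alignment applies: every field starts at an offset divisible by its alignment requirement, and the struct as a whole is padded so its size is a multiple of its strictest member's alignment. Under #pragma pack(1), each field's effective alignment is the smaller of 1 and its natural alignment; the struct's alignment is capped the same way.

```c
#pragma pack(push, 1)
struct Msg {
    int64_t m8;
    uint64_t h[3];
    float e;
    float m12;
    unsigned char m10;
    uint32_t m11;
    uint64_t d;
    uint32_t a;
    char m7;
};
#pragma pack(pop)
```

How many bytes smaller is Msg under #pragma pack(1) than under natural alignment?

natural layout:
  0..8  m8  (8B, 8-aligned)
  8..32  h  (24B, 8-aligned)
  32..36  e  (4B, 4-aligned)
  36..40  m12  (4B, 4-aligned)
  40..41  m10  (1B, 1-aligned)
  41..44  -- padding (3B)
  44..48  m11  (4B, 4-aligned)
  48..56  d  (8B, 8-aligned)
  56..60  a  (4B, 4-aligned)
  60..61  m7  (1B, 1-aligned)
  61..64  -- tail padding (3B)
  sizeof = 64, alignof = 8
packed(1) layout:
  0..8  m8  (8B, 1-aligned)
  8..32  h  (24B, 1-aligned)
  32..36  e  (4B, 1-aligned)
  36..40  m12  (4B, 1-aligned)
  40..41  m10  (1B, 1-aligned)
  41..45  m11  (4B, 1-aligned)
  45..53  d  (8B, 1-aligned)
  53..57  a  (4B, 1-aligned)
  57..58  m7  (1B, 1-aligned)
  sizeof = 58, alignof = 1
64 − 58 = 6

6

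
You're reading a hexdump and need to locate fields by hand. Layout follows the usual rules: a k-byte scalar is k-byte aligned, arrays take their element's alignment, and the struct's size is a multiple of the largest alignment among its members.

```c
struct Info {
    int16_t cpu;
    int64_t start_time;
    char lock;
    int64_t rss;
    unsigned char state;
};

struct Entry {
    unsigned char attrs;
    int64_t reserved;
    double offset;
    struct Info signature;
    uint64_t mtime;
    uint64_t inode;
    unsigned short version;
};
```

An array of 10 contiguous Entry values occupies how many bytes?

Info: @0: cpu [2B, align 2] → 2; +6 pad (align 8); @8: start_time [8B, align 8] → 16; @16: lock [1B, align 1] → 17; +7 pad (align 8); @24: rss [8B, align 8] → 32; @32: state [1B, align 1] → 33; +7 tail pad (align 8); size 40, align 8
@0: attrs [1B, align 1] → 1
+7 pad (align 8)
@8: reserved [8B, align 8] → 16
@16: offset [8B, align 8] → 24
@24: signature [40B, align 8] → 64
@64: mtime [8B, align 8] → 72
@72: inode [8B, align 8] → 80
@80: version [2B, align 2] → 82
+6 tail pad (align 8)
size 88, align 8
array of 10: 10 × 88 = 880

880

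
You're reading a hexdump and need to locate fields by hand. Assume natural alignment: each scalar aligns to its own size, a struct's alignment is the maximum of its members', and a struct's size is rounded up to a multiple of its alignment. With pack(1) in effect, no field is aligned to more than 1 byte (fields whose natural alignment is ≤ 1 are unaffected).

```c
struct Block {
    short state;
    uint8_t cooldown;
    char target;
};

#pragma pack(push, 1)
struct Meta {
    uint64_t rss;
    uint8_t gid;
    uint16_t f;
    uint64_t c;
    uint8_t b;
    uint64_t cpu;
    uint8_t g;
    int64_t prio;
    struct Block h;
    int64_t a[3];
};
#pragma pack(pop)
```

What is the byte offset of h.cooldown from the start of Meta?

39

Block: 0..2  state  (2B, 2-aligned); 2..3  cooldown  (1B, 1-aligned); 3..4  target  (1B, 1-aligned); sizeof = 4, alignof = 2
0..8  rss  (8B, 1-aligned)
8..9  gid  (1B, 1-aligned)
9..11  f  (2B, 1-aligned)
11..19  c  (8B, 1-aligned)
19..20  b  (1B, 1-aligned)
20..28  cpu  (8B, 1-aligned)
28..29  g  (1B, 1-aligned)
29..37  prio  (8B, 1-aligned)
37..41  h  (4B, 1-aligned)
within Block: cooldown at 2
37 + 2 = 39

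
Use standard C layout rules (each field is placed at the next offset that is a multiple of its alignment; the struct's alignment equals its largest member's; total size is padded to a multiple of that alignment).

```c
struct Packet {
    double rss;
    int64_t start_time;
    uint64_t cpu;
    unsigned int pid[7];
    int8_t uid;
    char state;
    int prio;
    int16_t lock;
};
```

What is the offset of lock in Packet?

@0: rss [8B, align 8] → 8
@8: start_time [8B, align 8] → 16
@16: cpu [8B, align 8] → 24
@24: pid [28B, align 4] → 52
@52: uid [1B, align 1] → 53
@53: state [1B, align 1] → 54
+2 pad (align 4)
@56: prio [4B, align 4] → 60
@60: lock [2B, align 2] → 62

60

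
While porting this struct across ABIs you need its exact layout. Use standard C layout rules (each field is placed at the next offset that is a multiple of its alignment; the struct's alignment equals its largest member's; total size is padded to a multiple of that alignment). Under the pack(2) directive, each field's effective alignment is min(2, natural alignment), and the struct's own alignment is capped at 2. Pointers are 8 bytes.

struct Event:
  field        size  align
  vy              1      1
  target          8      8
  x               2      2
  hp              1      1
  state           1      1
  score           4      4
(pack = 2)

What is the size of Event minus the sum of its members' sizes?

1

0..1  vy  (1B, 1-aligned)
1..2  -- padding (1B)
2..10  target  (8B, 2-aligned)
10..12  x  (2B, 2-aligned)
12..13  hp  (1B, 1-aligned)
13..14  state  (1B, 1-aligned)
14..18  score  (4B, 2-aligned)
sizeof = 18, alignof = 2
data bytes 17, size 18 → padding 1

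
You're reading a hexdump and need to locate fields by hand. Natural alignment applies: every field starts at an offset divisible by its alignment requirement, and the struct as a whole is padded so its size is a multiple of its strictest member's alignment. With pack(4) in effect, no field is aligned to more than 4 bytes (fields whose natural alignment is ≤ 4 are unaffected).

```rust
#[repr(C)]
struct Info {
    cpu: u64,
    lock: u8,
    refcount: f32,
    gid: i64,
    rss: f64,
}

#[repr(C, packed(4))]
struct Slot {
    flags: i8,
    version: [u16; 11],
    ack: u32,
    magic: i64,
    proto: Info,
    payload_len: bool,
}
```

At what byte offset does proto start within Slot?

36

Info: cpu at 0 (size 8, align 8) → ends 8; lock at 8 (size 1, align 1) → ends 9; pad 3 to align 4 for refcount; refcount at 12 (size 4, align 4) → ends 16; gid at 16 (size 8, align 8) → ends 24; rss at 24 (size 8, align 8) → ends 32; total 32 bytes, alignment 8
flags at 0 (size 1, align 1) → ends 1
pad 1 to align 2 for version
version at 2 (size 22, align 2) → ends 24
ack at 24 (size 4, align 4) → ends 28
magic at 28 (size 8, align 4) → ends 36
proto at 36 (size 32, align 4) → ends 68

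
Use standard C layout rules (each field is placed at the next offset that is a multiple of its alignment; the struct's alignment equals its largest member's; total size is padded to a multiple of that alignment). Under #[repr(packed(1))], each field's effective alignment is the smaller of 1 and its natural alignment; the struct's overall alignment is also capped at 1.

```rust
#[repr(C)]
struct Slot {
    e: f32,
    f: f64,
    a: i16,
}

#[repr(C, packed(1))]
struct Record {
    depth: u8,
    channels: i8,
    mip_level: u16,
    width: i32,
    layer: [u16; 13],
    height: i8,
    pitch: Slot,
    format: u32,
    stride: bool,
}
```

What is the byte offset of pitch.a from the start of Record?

Slot: e at 0 (size 4, align 4) → ends 4; pad 4 to align 8 for f; f at 8 (size 8, align 8) → ends 16; a at 16 (size 2, align 2) → ends 18; tail pad 6 to reach multiple of 8; total 24 bytes, alignment 8
depth at 0 (size 1, align 1) → ends 1
channels at 1 (size 1, align 1) → ends 2
mip_level at 2 (size 2, align 1) → ends 4
width at 4 (size 4, align 1) → ends 8
layer at 8 (size 26, align 1) → ends 34
height at 34 (size 1, align 1) → ends 35
pitch at 35 (size 24, align 1) → ends 59
within Slot: a at 16
35 + 16 = 51

51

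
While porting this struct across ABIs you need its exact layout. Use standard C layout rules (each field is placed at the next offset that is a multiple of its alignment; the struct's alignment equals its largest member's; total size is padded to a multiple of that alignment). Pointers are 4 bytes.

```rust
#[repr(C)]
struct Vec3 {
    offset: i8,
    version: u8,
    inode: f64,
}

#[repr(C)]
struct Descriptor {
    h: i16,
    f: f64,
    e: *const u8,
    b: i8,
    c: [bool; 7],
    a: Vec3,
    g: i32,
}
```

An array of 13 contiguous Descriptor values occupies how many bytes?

728

Vec3: @0: offset [1B, align 1] → 1; @1: version [1B, align 1] → 2; +6 pad (align 8); @8: inode [8B, align 8] → 16; size 16, align 8
@0: h [2B, align 2] → 2
+6 pad (align 8)
@8: f [8B, align 8] → 16
@16: e [4B, align 4] → 20
@20: b [1B, align 1] → 21
@21: c [7B, align 1] → 28
+4 pad (align 8)
@32: a [16B, align 8] → 48
@48: g [4B, align 4] → 52
+4 tail pad (align 8)
size 56, align 8
array of 13: 13 × 56 = 728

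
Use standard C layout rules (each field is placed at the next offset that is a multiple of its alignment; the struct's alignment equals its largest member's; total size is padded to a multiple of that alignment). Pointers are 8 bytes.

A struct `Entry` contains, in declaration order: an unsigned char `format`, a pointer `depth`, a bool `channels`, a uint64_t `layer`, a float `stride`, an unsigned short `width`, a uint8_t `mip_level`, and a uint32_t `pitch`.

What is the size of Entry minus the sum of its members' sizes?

19

format at 0 (size 1, align 1) → ends 1
pad 7 to align 8 for depth
depth at 8 (size 8, align 8) → ends 16
channels at 16 (size 1, align 1) → ends 17
pad 7 to align 8 for layer
layer at 24 (size 8, align 8) → ends 32
stride at 32 (size 4, align 4) → ends 36
width at 36 (size 2, align 2) → ends 38
mip_level at 38 (size 1, align 1) → ends 39
pad 1 to align 4 for pitch
pitch at 40 (size 4, align 4) → ends 44
tail pad 4 to reach multiple of 8
total 48 bytes, alignment 8
data bytes 29, size 48 → padding 19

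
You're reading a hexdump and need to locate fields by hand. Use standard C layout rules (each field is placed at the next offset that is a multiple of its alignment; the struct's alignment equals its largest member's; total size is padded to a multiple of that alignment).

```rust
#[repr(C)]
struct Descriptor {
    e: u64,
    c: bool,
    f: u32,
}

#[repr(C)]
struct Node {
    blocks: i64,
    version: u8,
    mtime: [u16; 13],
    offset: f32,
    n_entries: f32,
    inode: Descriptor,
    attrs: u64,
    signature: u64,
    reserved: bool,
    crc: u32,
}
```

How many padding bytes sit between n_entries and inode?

Descriptor: 0..8  e  (8B, 8-aligned); 8..9  c  (1B, 1-aligned); 9..12  -- padding (3B); 12..16  f  (4B, 4-aligned); sizeof = 16, alignof = 8
0..8  blocks  (8B, 8-aligned)
8..9  version  (1B, 1-aligned)
9..10  -- padding (1B)
10..36  mtime  (26B, 2-aligned)
36..40  offset  (4B, 4-aligned)
40..44  n_entries  (4B, 4-aligned)
44..48  -- padding (4B)
48..64  inode  (16B, 8-aligned)

4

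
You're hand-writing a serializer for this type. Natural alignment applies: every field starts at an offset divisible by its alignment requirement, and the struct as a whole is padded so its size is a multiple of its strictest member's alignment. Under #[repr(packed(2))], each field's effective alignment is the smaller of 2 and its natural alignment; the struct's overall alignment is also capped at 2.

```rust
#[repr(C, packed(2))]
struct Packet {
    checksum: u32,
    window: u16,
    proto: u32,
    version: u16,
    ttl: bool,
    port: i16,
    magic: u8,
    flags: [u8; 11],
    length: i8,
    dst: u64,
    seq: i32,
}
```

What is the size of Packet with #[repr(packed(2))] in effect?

0..4  checksum  (4B, 2-aligned)
4..6  window  (2B, 2-aligned)
6..10  proto  (4B, 2-aligned)
10..12  version  (2B, 2-aligned)
12..13  ttl  (1B, 1-aligned)
13..14  -- padding (1B)
14..16  port  (2B, 2-aligned)
16..17  magic  (1B, 1-aligned)
17..28  flags  (11B, 1-aligned)
28..29  length  (1B, 1-aligned)
29..30  -- padding (1B)
30..38  dst  (8B, 2-aligned)
38..42  seq  (4B, 2-aligned)
sizeof = 42, alignof = 2

42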